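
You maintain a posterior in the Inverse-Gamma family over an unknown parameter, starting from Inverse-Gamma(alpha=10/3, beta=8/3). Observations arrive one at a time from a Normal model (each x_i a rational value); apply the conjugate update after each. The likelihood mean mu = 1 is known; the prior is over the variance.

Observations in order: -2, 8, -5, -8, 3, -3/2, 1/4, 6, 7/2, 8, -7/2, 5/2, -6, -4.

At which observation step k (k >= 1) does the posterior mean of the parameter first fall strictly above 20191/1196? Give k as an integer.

k = 4

obs 1: x=-2 → posterior Inverse-Gamma(23/6, 43/6)
obs 2: x=8 → posterior Inverse-Gamma(13/3, 95/3)
obs 3: x=-5 → posterior Inverse-Gamma(29/6, 149/3)
obs 4: x=-8 → posterior Inverse-Gamma(16/3, 541/6)
obs 5: x=3 → posterior Inverse-Gamma(35/6, 553/6)
obs 6: x=-3/2 → posterior Inverse-Gamma(19/3, 2287/24)
obs 7: x=1/4 → posterior Inverse-Gamma(41/6, 9175/96)
obs 8: x=6 → posterior Inverse-Gamma(22/3, 10375/96)
obs 9: x=7/2 → posterior Inverse-Gamma(47/6, 10675/96)
obs 10: x=8 → posterior Inverse-Gamma(25/3, 13027/96)
obs 11: x=-7/2 → posterior Inverse-Gamma(53/6, 13999/96)
obs 12: x=5/2 → posterior Inverse-Gamma(28/3, 14107/96)
obs 13: x=-6 → posterior Inverse-Gamma(59/6, 16459/96)
obs 14: x=-4 → posterior Inverse-Gamma(31/3, 17659/96)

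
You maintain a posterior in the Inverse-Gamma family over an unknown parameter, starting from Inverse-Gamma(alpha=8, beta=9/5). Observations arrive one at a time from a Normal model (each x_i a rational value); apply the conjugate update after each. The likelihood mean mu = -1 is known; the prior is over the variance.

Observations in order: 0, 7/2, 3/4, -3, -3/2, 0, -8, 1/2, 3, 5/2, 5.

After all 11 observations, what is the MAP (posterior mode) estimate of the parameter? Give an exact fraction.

obs 1: x=0 → posterior Inverse-Gamma(17/2, 23/10)
obs 2: x=7/2 → posterior Inverse-Gamma(9, 497/40)
obs 3: x=3/4 → posterior Inverse-Gamma(19/2, 2233/160)
obs 4: x=-3 → posterior Inverse-Gamma(10, 2553/160)
obs 5: x=-3/2 → posterior Inverse-Gamma(21/2, 2573/160)
obs 6: x=0 → posterior Inverse-Gamma(11, 2653/160)
obs 7: x=-8 → posterior Inverse-Gamma(23/2, 6573/160)
obs 8: x=1/2 → posterior Inverse-Gamma(12, 6753/160)
obs 9: x=3 → posterior Inverse-Gamma(25/2, 8033/160)
obs 10: x=5/2 → posterior Inverse-Gamma(13, 9013/160)
obs 11: x=5 → posterior Inverse-Gamma(27/2, 11893/160)

11893/2320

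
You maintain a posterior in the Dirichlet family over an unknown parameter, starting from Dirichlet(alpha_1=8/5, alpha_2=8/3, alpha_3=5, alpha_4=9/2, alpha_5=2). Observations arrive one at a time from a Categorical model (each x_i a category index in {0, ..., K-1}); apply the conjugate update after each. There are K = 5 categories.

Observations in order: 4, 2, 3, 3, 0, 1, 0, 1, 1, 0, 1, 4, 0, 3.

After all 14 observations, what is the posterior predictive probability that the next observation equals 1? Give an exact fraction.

200/893

obs 1: x=4 → posterior Dirichlet(8/5, 8/3, 5, 9/2, 3)
obs 2: x=2 → posterior Dirichlet(8/5, 8/3, 6, 9/2, 3)
obs 3: x=3 → posterior Dirichlet(8/5, 8/3, 6, 11/2, 3)
obs 4: x=3 → posterior Dirichlet(8/5, 8/3, 6, 13/2, 3)
obs 5: x=0 → posterior Dirichlet(13/5, 8/3, 6, 13/2, 3)
obs 6: x=1 → posterior Dirichlet(13/5, 11/3, 6, 13/2, 3)
obs 7: x=0 → posterior Dirichlet(18/5, 11/3, 6, 13/2, 3)
obs 8: x=1 → posterior Dirichlet(18/5, 14/3, 6, 13/2, 3)
obs 9: x=1 → posterior Dirichlet(18/5, 17/3, 6, 13/2, 3)
obs 10: x=0 → posterior Dirichlet(23/5, 17/3, 6, 13/2, 3)
obs 11: x=1 → posterior Dirichlet(23/5, 20/3, 6, 13/2, 3)
obs 12: x=4 → posterior Dirichlet(23/5, 20/3, 6, 13/2, 4)
obs 13: x=0 → posterior Dirichlet(28/5, 20/3, 6, 13/2, 4)
obs 14: x=3 → posterior Dirichlet(28/5, 20/3, 6, 15/2, 4)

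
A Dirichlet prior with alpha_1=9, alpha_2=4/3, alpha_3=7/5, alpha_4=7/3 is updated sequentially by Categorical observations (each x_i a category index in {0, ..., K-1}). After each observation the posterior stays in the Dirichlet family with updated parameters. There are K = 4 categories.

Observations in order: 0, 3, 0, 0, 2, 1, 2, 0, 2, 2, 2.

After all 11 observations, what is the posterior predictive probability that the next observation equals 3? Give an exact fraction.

25/188

obs 1: x=0 → posterior Dirichlet(10, 4/3, 7/5, 7/3)
obs 2: x=3 → posterior Dirichlet(10, 4/3, 7/5, 10/3)
obs 3: x=0 → posterior Dirichlet(11, 4/3, 7/5, 10/3)
obs 4: x=0 → posterior Dirichlet(12, 4/3, 7/5, 10/3)
obs 5: x=2 → posterior Dirichlet(12, 4/3, 12/5, 10/3)
obs 6: x=1 → posterior Dirichlet(12, 7/3, 12/5, 10/3)
obs 7: x=2 → posterior Dirichlet(12, 7/3, 17/5, 10/3)
obs 8: x=0 → posterior Dirichlet(13, 7/3, 17/5, 10/3)
obs 9: x=2 → posterior Dirichlet(13, 7/3, 22/5, 10/3)
obs 10: x=2 → posterior Dirichlet(13, 7/3, 27/5, 10/3)
obs 11: x=2 → posterior Dirichlet(13, 7/3, 32/5, 10/3)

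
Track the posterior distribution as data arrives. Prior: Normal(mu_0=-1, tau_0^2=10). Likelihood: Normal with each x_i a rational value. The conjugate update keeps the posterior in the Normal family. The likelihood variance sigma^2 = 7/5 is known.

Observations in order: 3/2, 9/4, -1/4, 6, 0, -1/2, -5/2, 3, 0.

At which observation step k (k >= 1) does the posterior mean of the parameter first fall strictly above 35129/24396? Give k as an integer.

obs 1: x=3/2 → posterior Normal(68/57, 70/57)
obs 2: x=9/4 → posterior Normal(361/214, 70/107)
obs 3: x=-1/4 → posterior Normal(168/157, 70/157)
obs 4: x=6 → posterior Normal(52/23, 70/207)
obs 5: x=0 → posterior Normal(468/257, 70/257)
obs 6: x=-1/2 → posterior Normal(443/307, 70/307)
obs 7: x=-5/2 → posterior Normal(106/119, 10/51)
obs 8: x=3 → posterior Normal(468/407, 70/407)
obs 9: x=0 → posterior Normal(468/457, 70/457)

k = 2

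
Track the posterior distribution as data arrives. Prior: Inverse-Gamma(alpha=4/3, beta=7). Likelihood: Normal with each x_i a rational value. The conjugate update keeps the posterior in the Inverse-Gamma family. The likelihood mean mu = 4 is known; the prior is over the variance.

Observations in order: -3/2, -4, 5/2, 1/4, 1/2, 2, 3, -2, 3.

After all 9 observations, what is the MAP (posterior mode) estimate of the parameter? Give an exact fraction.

8583/656

obs 1: x=-3/2 → posterior Inverse-Gamma(11/6, 177/8)
obs 2: x=-4 → posterior Inverse-Gamma(7/3, 433/8)
obs 3: x=5/2 → posterior Inverse-Gamma(17/6, 221/4)
obs 4: x=1/4 → posterior Inverse-Gamma(10/3, 1993/32)
obs 5: x=1/2 → posterior Inverse-Gamma(23/6, 2189/32)
obs 6: x=2 → posterior Inverse-Gamma(13/3, 2253/32)
obs 7: x=3 → posterior Inverse-Gamma(29/6, 2269/32)
obs 8: x=-2 → posterior Inverse-Gamma(16/3, 2845/32)
obs 9: x=3 → posterior Inverse-Gamma(35/6, 2861/32)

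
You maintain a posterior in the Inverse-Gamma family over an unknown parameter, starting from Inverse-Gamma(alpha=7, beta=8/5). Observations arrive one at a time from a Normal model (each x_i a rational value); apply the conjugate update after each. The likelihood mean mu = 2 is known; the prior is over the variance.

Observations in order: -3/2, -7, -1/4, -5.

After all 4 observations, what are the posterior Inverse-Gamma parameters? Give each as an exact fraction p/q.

alpha=9, beta=12041/160

obs 1: x=-3/2 → posterior Inverse-Gamma(15/2, 309/40)
obs 2: x=-7 → posterior Inverse-Gamma(8, 1929/40)
obs 3: x=-1/4 → posterior Inverse-Gamma(17/2, 8121/160)
obs 4: x=-5 → posterior Inverse-Gamma(9, 12041/160)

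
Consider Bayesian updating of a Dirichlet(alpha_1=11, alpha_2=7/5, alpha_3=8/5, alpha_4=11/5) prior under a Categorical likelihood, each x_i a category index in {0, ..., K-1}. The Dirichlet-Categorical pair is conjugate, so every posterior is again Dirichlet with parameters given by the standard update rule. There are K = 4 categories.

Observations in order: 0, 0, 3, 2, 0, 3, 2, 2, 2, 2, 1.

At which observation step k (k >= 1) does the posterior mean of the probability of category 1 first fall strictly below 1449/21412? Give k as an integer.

obs 1: x=0 → posterior Dirichlet(12, 7/5, 8/5, 11/5)
obs 2: x=0 → posterior Dirichlet(13, 7/5, 8/5, 11/5)
obs 3: x=3 → posterior Dirichlet(13, 7/5, 8/5, 16/5)
obs 4: x=2 → posterior Dirichlet(13, 7/5, 13/5, 16/5)
obs 5: x=0 → posterior Dirichlet(14, 7/5, 13/5, 16/5)
obs 6: x=3 → posterior Dirichlet(14, 7/5, 13/5, 21/5)
obs 7: x=2 → posterior Dirichlet(14, 7/5, 18/5, 21/5)
obs 8: x=2 → posterior Dirichlet(14, 7/5, 23/5, 21/5)
obs 9: x=2 → posterior Dirichlet(14, 7/5, 28/5, 21/5)
obs 10: x=2 → posterior Dirichlet(14, 7/5, 33/5, 21/5)
obs 11: x=1 → posterior Dirichlet(14, 12/5, 33/5, 21/5)

k = 5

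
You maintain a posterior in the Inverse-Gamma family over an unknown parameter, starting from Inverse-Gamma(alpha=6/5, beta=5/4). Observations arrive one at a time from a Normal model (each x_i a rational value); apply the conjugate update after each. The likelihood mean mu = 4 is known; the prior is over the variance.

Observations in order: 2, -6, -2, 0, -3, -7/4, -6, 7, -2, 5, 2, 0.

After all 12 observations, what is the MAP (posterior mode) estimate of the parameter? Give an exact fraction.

obs 1: x=2 → posterior Inverse-Gamma(17/10, 13/4)
obs 2: x=-6 → posterior Inverse-Gamma(11/5, 213/4)
obs 3: x=-2 → posterior Inverse-Gamma(27/10, 285/4)
obs 4: x=0 → posterior Inverse-Gamma(16/5, 317/4)
obs 5: x=-3 → posterior Inverse-Gamma(37/10, 415/4)
obs 6: x=-7/4 → posterior Inverse-Gamma(21/5, 3849/32)
obs 7: x=-6 → posterior Inverse-Gamma(47/10, 5449/32)
obs 8: x=7 → posterior Inverse-Gamma(26/5, 5593/32)
obs 9: x=-2 → posterior Inverse-Gamma(57/10, 6169/32)
obs 10: x=5 → posterior Inverse-Gamma(31/5, 6185/32)
obs 11: x=2 → posterior Inverse-Gamma(67/10, 6249/32)
obs 12: x=0 → posterior Inverse-Gamma(36/5, 6505/32)

32525/1312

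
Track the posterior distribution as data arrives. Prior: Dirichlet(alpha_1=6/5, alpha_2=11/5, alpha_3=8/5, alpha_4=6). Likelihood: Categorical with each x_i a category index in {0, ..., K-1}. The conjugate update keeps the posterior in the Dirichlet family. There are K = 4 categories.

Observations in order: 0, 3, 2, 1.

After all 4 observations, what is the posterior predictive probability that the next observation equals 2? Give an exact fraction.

obs 1: x=0 → posterior Dirichlet(11/5, 11/5, 8/5, 6)
obs 2: x=3 → posterior Dirichlet(11/5, 11/5, 8/5, 7)
obs 3: x=2 → posterior Dirichlet(11/5, 11/5, 13/5, 7)
obs 4: x=1 → posterior Dirichlet(11/5, 16/5, 13/5, 7)

13/75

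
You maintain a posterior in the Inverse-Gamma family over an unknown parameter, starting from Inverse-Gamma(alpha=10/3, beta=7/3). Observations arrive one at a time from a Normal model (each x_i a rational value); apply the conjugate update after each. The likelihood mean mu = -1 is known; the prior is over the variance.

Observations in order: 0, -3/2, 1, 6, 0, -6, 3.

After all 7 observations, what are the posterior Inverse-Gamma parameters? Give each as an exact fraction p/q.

alpha=41/6, beta=1211/24

obs 1: x=0 → posterior Inverse-Gamma(23/6, 17/6)
obs 2: x=-3/2 → posterior Inverse-Gamma(13/3, 71/24)
obs 3: x=1 → posterior Inverse-Gamma(29/6, 119/24)
obs 4: x=6 → posterior Inverse-Gamma(16/3, 707/24)
obs 5: x=0 → posterior Inverse-Gamma(35/6, 719/24)
obs 6: x=-6 → posterior Inverse-Gamma(19/3, 1019/24)
obs 7: x=3 → posterior Inverse-Gamma(41/6, 1211/24)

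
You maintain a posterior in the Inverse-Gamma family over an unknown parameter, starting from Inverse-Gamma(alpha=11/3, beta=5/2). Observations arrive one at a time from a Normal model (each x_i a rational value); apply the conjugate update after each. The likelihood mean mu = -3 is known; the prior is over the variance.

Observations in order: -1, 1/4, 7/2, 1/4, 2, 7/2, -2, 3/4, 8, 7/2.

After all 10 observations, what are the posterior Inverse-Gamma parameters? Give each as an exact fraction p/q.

alpha=26/3, beta=5087/32

obs 1: x=-1 → posterior Inverse-Gamma(25/6, 9/2)
obs 2: x=1/4 → posterior Inverse-Gamma(14/3, 313/32)
obs 3: x=7/2 → posterior Inverse-Gamma(31/6, 989/32)
obs 4: x=1/4 → posterior Inverse-Gamma(17/3, 579/16)
obs 5: x=2 → posterior Inverse-Gamma(37/6, 779/16)
obs 6: x=7/2 → posterior Inverse-Gamma(20/3, 1117/16)
obs 7: x=-2 → posterior Inverse-Gamma(43/6, 1125/16)
obs 8: x=3/4 → posterior Inverse-Gamma(23/3, 2475/32)
obs 9: x=8 → posterior Inverse-Gamma(49/6, 4411/32)
obs 10: x=7/2 → posterior Inverse-Gamma(26/3, 5087/32)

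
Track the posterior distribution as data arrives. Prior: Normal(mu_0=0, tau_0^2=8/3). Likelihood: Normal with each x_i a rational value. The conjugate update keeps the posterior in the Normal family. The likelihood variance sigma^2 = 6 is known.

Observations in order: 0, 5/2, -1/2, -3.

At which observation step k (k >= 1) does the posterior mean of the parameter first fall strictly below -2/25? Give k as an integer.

k = 4

obs 1: x=0 → posterior Normal(0, 24/13)
obs 2: x=5/2 → posterior Normal(10/17, 24/17)
obs 3: x=-1/2 → posterior Normal(8/21, 8/7)
obs 4: x=-3 → posterior Normal(-4/25, 24/25)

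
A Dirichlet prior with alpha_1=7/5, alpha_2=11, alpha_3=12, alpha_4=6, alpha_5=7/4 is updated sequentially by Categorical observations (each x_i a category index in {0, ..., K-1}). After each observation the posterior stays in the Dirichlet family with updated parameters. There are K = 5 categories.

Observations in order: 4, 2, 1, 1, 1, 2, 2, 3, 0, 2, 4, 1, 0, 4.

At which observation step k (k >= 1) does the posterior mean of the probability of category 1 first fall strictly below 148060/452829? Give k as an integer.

obs 1: x=4 → posterior Dirichlet(7/5, 11, 12, 6, 11/4)
obs 2: x=2 → posterior Dirichlet(7/5, 11, 13, 6, 11/4)
obs 3: x=1 → posterior Dirichlet(7/5, 12, 13, 6, 11/4)
obs 4: x=1 → posterior Dirichlet(7/5, 13, 13, 6, 11/4)
obs 5: x=1 → posterior Dirichlet(7/5, 14, 13, 6, 11/4)
obs 6: x=2 → posterior Dirichlet(7/5, 14, 14, 6, 11/4)
obs 7: x=2 → posterior Dirichlet(7/5, 14, 15, 6, 11/4)
obs 8: x=3 → posterior Dirichlet(7/5, 14, 15, 7, 11/4)
obs 9: x=0 → posterior Dirichlet(12/5, 14, 15, 7, 11/4)
obs 10: x=2 → posterior Dirichlet(12/5, 14, 16, 7, 11/4)
obs 11: x=4 → posterior Dirichlet(12/5, 14, 16, 7, 15/4)
obs 12: x=1 → posterior Dirichlet(12/5, 15, 16, 7, 15/4)
obs 13: x=0 → posterior Dirichlet(17/5, 15, 16, 7, 15/4)
obs 14: x=4 → posterior Dirichlet(17/5, 15, 16, 7, 19/4)

k = 2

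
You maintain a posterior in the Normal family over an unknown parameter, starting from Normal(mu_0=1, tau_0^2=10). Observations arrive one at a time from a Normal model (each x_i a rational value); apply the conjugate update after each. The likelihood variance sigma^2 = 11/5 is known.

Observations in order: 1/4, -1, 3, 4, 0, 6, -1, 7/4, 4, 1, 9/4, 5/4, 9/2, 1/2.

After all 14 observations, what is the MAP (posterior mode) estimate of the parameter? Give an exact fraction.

obs 1: x=1/4 → posterior Normal(47/122, 110/61)
obs 2: x=-1 → posterior Normal(-53/222, 110/111)
obs 3: x=3 → posterior Normal(247/322, 110/161)
obs 4: x=4 → posterior Normal(647/422, 110/211)
obs 5: x=0 → posterior Normal(647/522, 110/261)
obs 6: x=6 → posterior Normal(1247/622, 110/311)
obs 7: x=-1 → posterior Normal(1147/722, 110/361)
obs 8: x=7/4 → posterior Normal(661/411, 110/411)
obs 9: x=4 → posterior Normal(861/461, 110/461)
obs 10: x=1 → posterior Normal(911/511, 110/511)
obs 11: x=9/4 → posterior Normal(2047/1122, 10/51)
obs 12: x=5/4 → posterior Normal(1086/611, 110/611)
obs 13: x=9/2 → posterior Normal(1311/661, 110/661)
obs 14: x=1/2 → posterior Normal(1336/711, 110/711)

1336/711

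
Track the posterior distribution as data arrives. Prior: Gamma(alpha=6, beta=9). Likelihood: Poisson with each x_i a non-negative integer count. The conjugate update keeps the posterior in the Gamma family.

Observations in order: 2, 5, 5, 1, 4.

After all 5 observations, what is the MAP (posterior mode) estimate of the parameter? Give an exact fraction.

11/7

obs 1: x=2 → posterior Gamma(8, 10)
obs 2: x=5 → posterior Gamma(13, 11)
obs 3: x=5 → posterior Gamma(18, 12)
obs 4: x=1 → posterior Gamma(19, 13)
obs 5: x=4 → posterior Gamma(23, 14)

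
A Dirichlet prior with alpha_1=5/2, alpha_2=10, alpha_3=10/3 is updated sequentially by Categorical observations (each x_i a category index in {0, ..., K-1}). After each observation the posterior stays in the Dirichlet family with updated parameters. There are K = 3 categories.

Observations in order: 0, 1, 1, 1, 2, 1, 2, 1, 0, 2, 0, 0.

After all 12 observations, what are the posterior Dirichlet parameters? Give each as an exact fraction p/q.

alpha_1=13/2, alpha_2=15, alpha_3=19/3

obs 1: x=0 → posterior Dirichlet(7/2, 10, 10/3)
obs 2: x=1 → posterior Dirichlet(7/2, 11, 10/3)
obs 3: x=1 → posterior Dirichlet(7/2, 12, 10/3)
obs 4: x=1 → posterior Dirichlet(7/2, 13, 10/3)
obs 5: x=2 → posterior Dirichlet(7/2, 13, 13/3)
obs 6: x=1 → posterior Dirichlet(7/2, 14, 13/3)
obs 7: x=2 → posterior Dirichlet(7/2, 14, 16/3)
obs 8: x=1 → posterior Dirichlet(7/2, 15, 16/3)
obs 9: x=0 → posterior Dirichlet(9/2, 15, 16/3)
obs 10: x=2 → posterior Dirichlet(9/2, 15, 19/3)
obs 11: x=0 → posterior Dirichlet(11/2, 15, 19/3)
obs 12: x=0 → posterior Dirichlet(13/2, 15, 19/3)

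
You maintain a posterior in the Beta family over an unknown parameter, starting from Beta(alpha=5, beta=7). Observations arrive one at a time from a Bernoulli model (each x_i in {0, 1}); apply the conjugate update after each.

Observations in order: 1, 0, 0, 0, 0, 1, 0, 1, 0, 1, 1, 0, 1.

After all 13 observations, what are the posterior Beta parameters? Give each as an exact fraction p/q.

alpha=11, beta=14

obs 1: x=1 → posterior Beta(6, 7)
obs 2: x=0 → posterior Beta(6, 8)
obs 3: x=0 → posterior Beta(6, 9)
obs 4: x=0 → posterior Beta(6, 10)
obs 5: x=0 → posterior Beta(6, 11)
obs 6: x=1 → posterior Beta(7, 11)
obs 7: x=0 → posterior Beta(7, 12)
obs 8: x=1 → posterior Beta(8, 12)
obs 9: x=0 → posterior Beta(8, 13)
obs 10: x=1 → posterior Beta(9, 13)
obs 11: x=1 → posterior Beta(10, 13)
obs 12: x=0 → posterior Beta(10, 14)
obs 13: x=1 → posterior Beta(11, 14)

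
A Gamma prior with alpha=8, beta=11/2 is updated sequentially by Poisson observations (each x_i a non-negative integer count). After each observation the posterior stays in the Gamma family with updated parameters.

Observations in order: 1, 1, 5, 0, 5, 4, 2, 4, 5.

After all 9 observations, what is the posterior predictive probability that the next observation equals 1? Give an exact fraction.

106912372343634637880957117696246289384161715752638430/488675963633769261467693849486036510107332864779998081

obs 1: x=1 → posterior Gamma(9, 13/2)
obs 2: x=1 → posterior Gamma(10, 15/2)
obs 3: x=5 → posterior Gamma(15, 17/2)
obs 4: x=0 → posterior Gamma(15, 19/2)
obs 5: x=5 → posterior Gamma(20, 21/2)
obs 6: x=4 → posterior Gamma(24, 23/2)
obs 7: x=2 → posterior Gamma(26, 25/2)
obs 8: x=4 → posterior Gamma(30, 27/2)
obs 9: x=5 → posterior Gamma(35, 29/2)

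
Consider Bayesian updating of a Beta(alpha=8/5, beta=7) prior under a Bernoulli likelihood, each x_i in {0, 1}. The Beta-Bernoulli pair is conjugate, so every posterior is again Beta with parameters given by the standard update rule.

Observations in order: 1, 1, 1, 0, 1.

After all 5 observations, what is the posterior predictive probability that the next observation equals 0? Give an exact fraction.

10/17

obs 1: x=1 → posterior Beta(13/5, 7)
obs 2: x=1 → posterior Beta(18/5, 7)
obs 3: x=1 → posterior Beta(23/5, 7)
obs 4: x=0 → posterior Beta(23/5, 8)
obs 5: x=1 → posterior Beta(28/5, 8)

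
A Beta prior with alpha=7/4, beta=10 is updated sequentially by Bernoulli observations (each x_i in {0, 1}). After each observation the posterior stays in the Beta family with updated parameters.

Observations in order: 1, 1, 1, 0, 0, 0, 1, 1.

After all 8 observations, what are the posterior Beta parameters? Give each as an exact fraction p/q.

obs 1: x=1 → posterior Beta(11/4, 10)
obs 2: x=1 → posterior Beta(15/4, 10)
obs 3: x=1 → posterior Beta(19/4, 10)
obs 4: x=0 → posterior Beta(19/4, 11)
obs 5: x=0 → posterior Beta(19/4, 12)
obs 6: x=0 → posterior Beta(19/4, 13)
obs 7: x=1 → posterior Beta(23/4, 13)
obs 8: x=1 → posterior Beta(27/4, 13)

alpha=27/4, beta=13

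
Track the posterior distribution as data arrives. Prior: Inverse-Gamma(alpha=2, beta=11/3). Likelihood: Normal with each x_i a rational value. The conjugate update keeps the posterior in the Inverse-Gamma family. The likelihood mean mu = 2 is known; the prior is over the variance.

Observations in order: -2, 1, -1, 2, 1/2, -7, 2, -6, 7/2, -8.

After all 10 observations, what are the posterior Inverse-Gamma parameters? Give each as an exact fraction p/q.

obs 1: x=-2 → posterior Inverse-Gamma(5/2, 35/3)
obs 2: x=1 → posterior Inverse-Gamma(3, 73/6)
obs 3: x=-1 → posterior Inverse-Gamma(7/2, 50/3)
obs 4: x=2 → posterior Inverse-Gamma(4, 50/3)
obs 5: x=1/2 → posterior Inverse-Gamma(9/2, 427/24)
obs 6: x=-7 → posterior Inverse-Gamma(5, 1399/24)
obs 7: x=2 → posterior Inverse-Gamma(11/2, 1399/24)
obs 8: x=-6 → posterior Inverse-Gamma(6, 2167/24)
obs 9: x=7/2 → posterior Inverse-Gamma(13/2, 1097/12)
obs 10: x=-8 → posterior Inverse-Gamma(7, 1697/12)

alpha=7, beta=1697/12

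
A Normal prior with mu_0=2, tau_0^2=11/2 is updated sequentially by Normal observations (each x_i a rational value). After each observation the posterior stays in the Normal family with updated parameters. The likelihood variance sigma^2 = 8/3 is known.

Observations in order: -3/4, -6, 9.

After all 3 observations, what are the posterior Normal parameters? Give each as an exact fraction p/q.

mu_0=85/92, tau_0^2=88/115

obs 1: x=-3/4 → posterior Normal(29/196, 88/49)
obs 2: x=-6 → posterior Normal(-763/328, 44/41)
obs 3: x=9 → posterior Normal(85/92, 88/115)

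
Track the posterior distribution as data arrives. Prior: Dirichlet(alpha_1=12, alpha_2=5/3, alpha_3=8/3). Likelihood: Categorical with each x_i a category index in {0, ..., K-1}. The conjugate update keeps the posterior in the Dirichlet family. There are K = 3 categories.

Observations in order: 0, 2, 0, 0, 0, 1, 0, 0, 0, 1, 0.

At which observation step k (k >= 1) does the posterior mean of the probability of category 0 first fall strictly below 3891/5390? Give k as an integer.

obs 1: x=0 → posterior Dirichlet(13, 5/3, 8/3)
obs 2: x=2 → posterior Dirichlet(13, 5/3, 11/3)
obs 3: x=0 → posterior Dirichlet(14, 5/3, 11/3)
obs 4: x=0 → posterior Dirichlet(15, 5/3, 11/3)
obs 5: x=0 → posterior Dirichlet(16, 5/3, 11/3)
obs 6: x=1 → posterior Dirichlet(16, 8/3, 11/3)
obs 7: x=0 → posterior Dirichlet(17, 8/3, 11/3)
obs 8: x=0 → posterior Dirichlet(18, 8/3, 11/3)
obs 9: x=0 → posterior Dirichlet(19, 8/3, 11/3)
obs 10: x=1 → posterior Dirichlet(19, 11/3, 11/3)
obs 11: x=0 → posterior Dirichlet(20, 11/3, 11/3)

k = 2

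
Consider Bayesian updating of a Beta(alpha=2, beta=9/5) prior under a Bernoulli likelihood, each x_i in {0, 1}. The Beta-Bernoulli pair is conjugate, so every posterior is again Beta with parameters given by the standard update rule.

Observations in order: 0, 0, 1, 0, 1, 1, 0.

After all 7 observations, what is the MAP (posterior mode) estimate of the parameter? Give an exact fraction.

5/11

obs 1: x=0 → posterior Beta(2, 14/5)
obs 2: x=0 → posterior Beta(2, 19/5)
obs 3: x=1 → posterior Beta(3, 19/5)
obs 4: x=0 → posterior Beta(3, 24/5)
obs 5: x=1 → posterior Beta(4, 24/5)
obs 6: x=1 → posterior Beta(5, 24/5)
obs 7: x=0 → posterior Beta(5, 29/5)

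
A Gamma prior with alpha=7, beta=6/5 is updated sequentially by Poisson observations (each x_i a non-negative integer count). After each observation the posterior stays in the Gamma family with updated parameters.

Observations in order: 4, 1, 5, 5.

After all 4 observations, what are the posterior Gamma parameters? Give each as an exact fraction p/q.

alpha=22, beta=26/5

obs 1: x=4 → posterior Gamma(11, 11/5)
obs 2: x=1 → posterior Gamma(12, 16/5)
obs 3: x=5 → posterior Gamma(17, 21/5)
obs 4: x=5 → posterior Gamma(22, 26/5)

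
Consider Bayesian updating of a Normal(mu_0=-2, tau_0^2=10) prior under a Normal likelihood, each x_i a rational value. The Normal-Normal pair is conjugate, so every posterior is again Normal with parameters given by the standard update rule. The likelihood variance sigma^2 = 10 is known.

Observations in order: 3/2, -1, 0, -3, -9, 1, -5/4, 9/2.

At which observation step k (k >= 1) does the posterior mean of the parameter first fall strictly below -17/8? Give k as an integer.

k = 5

obs 1: x=3/2 → posterior Normal(-1/4, 5)
obs 2: x=-1 → posterior Normal(-1/2, 10/3)
obs 3: x=0 → posterior Normal(-3/8, 5/2)
obs 4: x=-3 → posterior Normal(-9/10, 2)
obs 5: x=-9 → posterior Normal(-9/4, 5/3)
obs 6: x=1 → posterior Normal(-25/14, 10/7)
obs 7: x=-5/4 → posterior Normal(-55/32, 5/4)
obs 8: x=9/2 → posterior Normal(-37/36, 10/9)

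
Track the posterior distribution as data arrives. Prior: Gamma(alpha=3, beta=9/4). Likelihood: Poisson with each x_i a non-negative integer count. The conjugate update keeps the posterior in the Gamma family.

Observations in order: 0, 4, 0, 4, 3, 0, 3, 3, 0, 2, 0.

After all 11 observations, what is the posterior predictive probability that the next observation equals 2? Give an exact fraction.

347784029538850075610414093826431757335632/1383555343921576970686857174303757103336001

obs 1: x=0 → posterior Gamma(3, 13/4)
obs 2: x=4 → posterior Gamma(7, 17/4)
obs 3: x=0 → posterior Gamma(7, 21/4)
obs 4: x=4 → posterior Gamma(11, 25/4)
obs 5: x=3 → posterior Gamma(14, 29/4)
obs 6: x=0 → posterior Gamma(14, 33/4)
obs 7: x=3 → posterior Gamma(17, 37/4)
obs 8: x=3 → posterior Gamma(20, 41/4)
obs 9: x=0 → posterior Gamma(20, 45/4)
obs 10: x=2 → posterior Gamma(22, 49/4)
obs 11: x=0 → posterior Gamma(22, 53/4)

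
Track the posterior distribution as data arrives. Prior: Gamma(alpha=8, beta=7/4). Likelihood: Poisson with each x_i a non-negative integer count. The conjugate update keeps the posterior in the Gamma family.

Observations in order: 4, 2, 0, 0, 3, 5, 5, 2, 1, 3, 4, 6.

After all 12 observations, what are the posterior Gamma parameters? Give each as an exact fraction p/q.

alpha=43, beta=55/4

obs 1: x=4 → posterior Gamma(12, 11/4)
obs 2: x=2 → posterior Gamma(14, 15/4)
obs 3: x=0 → posterior Gamma(14, 19/4)
obs 4: x=0 → posterior Gamma(14, 23/4)
obs 5: x=3 → posterior Gamma(17, 27/4)
obs 6: x=5 → posterior Gamma(22, 31/4)
obs 7: x=5 → posterior Gamma(27, 35/4)
obs 8: x=2 → posterior Gamma(29, 39/4)
obs 9: x=1 → posterior Gamma(30, 43/4)
obs 10: x=3 → posterior Gamma(33, 47/4)
obs 11: x=4 → posterior Gamma(37, 51/4)
obs 12: x=6 → posterior Gamma(43, 55/4)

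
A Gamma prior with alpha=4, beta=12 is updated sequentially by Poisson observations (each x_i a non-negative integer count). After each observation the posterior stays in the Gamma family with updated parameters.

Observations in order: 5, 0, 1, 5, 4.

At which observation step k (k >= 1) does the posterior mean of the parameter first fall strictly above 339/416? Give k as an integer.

obs 1: x=5 → posterior Gamma(9, 13)
obs 2: x=0 → posterior Gamma(9, 14)
obs 3: x=1 → posterior Gamma(10, 15)
obs 4: x=5 → posterior Gamma(15, 16)
obs 5: x=4 → posterior Gamma(19, 17)

k = 4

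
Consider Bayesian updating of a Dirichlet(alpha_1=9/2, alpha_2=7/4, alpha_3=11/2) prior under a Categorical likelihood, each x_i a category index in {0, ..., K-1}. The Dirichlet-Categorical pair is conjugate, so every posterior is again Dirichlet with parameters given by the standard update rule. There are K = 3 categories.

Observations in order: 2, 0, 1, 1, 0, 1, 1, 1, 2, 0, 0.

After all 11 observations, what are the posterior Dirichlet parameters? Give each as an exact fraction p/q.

obs 1: x=2 → posterior Dirichlet(9/2, 7/4, 13/2)
obs 2: x=0 → posterior Dirichlet(11/2, 7/4, 13/2)
obs 3: x=1 → posterior Dirichlet(11/2, 11/4, 13/2)
obs 4: x=1 → posterior Dirichlet(11/2, 15/4, 13/2)
obs 5: x=0 → posterior Dirichlet(13/2, 15/4, 13/2)
obs 6: x=1 → posterior Dirichlet(13/2, 19/4, 13/2)
obs 7: x=1 → posterior Dirichlet(13/2, 23/4, 13/2)
obs 8: x=1 → posterior Dirichlet(13/2, 27/4, 13/2)
obs 9: x=2 → posterior Dirichlet(13/2, 27/4, 15/2)
obs 10: x=0 → posterior Dirichlet(15/2, 27/4, 15/2)
obs 11: x=0 → posterior Dirichlet(17/2, 27/4, 15/2)

alpha_1=17/2, alpha_2=27/4, alpha_3=15/2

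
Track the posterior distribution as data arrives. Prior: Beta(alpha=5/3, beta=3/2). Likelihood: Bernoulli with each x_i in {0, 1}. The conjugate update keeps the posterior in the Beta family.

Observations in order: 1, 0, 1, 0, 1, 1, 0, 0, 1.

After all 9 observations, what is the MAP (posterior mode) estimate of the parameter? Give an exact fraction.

obs 1: x=1 → posterior Beta(8/3, 3/2)
obs 2: x=0 → posterior Beta(8/3, 5/2)
obs 3: x=1 → posterior Beta(11/3, 5/2)
obs 4: x=0 → posterior Beta(11/3, 7/2)
obs 5: x=1 → posterior Beta(14/3, 7/2)
obs 6: x=1 → posterior Beta(17/3, 7/2)
obs 7: x=0 → posterior Beta(17/3, 9/2)
obs 8: x=0 → posterior Beta(17/3, 11/2)
obs 9: x=1 → posterior Beta(20/3, 11/2)

34/61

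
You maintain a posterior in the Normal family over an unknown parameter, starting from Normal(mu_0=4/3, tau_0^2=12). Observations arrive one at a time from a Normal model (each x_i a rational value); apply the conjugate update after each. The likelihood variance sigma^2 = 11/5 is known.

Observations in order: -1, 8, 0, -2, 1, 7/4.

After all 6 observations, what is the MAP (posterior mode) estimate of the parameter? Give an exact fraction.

obs 1: x=-1 → posterior Normal(-136/213, 132/71)
obs 2: x=8 → posterior Normal(1304/393, 132/131)
obs 3: x=0 → posterior Normal(1304/573, 132/191)
obs 4: x=-2 → posterior Normal(944/753, 132/251)
obs 5: x=1 → posterior Normal(1124/933, 132/311)
obs 6: x=7/4 → posterior Normal(1439/1113, 132/371)

1439/1113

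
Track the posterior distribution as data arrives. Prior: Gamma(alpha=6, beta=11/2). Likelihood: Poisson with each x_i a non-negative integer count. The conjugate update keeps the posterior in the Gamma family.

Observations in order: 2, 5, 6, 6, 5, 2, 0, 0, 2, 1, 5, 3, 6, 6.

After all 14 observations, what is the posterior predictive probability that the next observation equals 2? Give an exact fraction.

19867082654999283238419031958817966402140730715909536102757566895566277823151557237959785840/84855467995131293126881017960126828010870053609743494993728395563580937383384623583187195881

obs 1: x=2 → posterior Gamma(8, 13/2)
obs 2: x=5 → posterior Gamma(13, 15/2)
obs 3: x=6 → posterior Gamma(19, 17/2)
obs 4: x=6 → posterior Gamma(25, 19/2)
obs 5: x=5 → posterior Gamma(30, 21/2)
obs 6: x=2 → posterior Gamma(32, 23/2)
obs 7: x=0 → posterior Gamma(32, 25/2)
obs 8: x=0 → posterior Gamma(32, 27/2)
obs 9: x=2 → posterior Gamma(34, 29/2)
obs 10: x=1 → posterior Gamma(35, 31/2)
obs 11: x=5 → posterior Gamma(40, 33/2)
obs 12: x=3 → posterior Gamma(43, 35/2)
obs 13: x=6 → posterior Gamma(49, 37/2)
obs 14: x=6 → posterior Gamma(55, 39/2)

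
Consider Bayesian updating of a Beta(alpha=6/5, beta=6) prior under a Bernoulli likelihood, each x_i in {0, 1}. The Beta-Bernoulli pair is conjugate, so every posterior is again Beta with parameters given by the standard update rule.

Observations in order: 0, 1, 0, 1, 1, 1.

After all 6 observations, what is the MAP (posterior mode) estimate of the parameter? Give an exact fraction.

obs 1: x=0 → posterior Beta(6/5, 7)
obs 2: x=1 → posterior Beta(11/5, 7)
obs 3: x=0 → posterior Beta(11/5, 8)
obs 4: x=1 → posterior Beta(16/5, 8)
obs 5: x=1 → posterior Beta(21/5, 8)
obs 6: x=1 → posterior Beta(26/5, 8)

3/8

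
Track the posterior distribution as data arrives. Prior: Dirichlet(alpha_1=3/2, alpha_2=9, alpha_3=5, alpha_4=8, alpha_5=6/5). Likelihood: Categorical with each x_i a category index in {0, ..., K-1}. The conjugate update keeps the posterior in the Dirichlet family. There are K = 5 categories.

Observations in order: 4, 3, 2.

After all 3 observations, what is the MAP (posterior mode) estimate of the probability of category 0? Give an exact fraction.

obs 1: x=4 → posterior Dirichlet(3/2, 9, 5, 8, 11/5)
obs 2: x=3 → posterior Dirichlet(3/2, 9, 5, 9, 11/5)
obs 3: x=2 → posterior Dirichlet(3/2, 9, 6, 9, 11/5)

5/227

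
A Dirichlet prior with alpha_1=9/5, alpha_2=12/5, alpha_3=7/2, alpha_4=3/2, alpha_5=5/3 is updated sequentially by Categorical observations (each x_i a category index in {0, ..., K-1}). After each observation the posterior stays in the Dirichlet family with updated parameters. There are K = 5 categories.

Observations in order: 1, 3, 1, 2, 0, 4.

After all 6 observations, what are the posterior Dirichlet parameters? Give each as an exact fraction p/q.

alpha_1=14/5, alpha_2=22/5, alpha_3=9/2, alpha_4=5/2, alpha_5=8/3

obs 1: x=1 → posterior Dirichlet(9/5, 17/5, 7/2, 3/2, 5/3)
obs 2: x=3 → posterior Dirichlet(9/5, 17/5, 7/2, 5/2, 5/3)
obs 3: x=1 → posterior Dirichlet(9/5, 22/5, 7/2, 5/2, 5/3)
obs 4: x=2 → posterior Dirichlet(9/5, 22/5, 9/2, 5/2, 5/3)
obs 5: x=0 → posterior Dirichlet(14/5, 22/5, 9/2, 5/2, 5/3)
obs 6: x=4 → posterior Dirichlet(14/5, 22/5, 9/2, 5/2, 8/3)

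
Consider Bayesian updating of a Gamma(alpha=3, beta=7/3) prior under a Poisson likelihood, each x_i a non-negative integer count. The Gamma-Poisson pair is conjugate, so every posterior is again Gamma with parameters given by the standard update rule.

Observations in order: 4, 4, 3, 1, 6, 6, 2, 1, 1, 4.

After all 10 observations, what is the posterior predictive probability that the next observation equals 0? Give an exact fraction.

obs 1: x=4 → posterior Gamma(7, 10/3)
obs 2: x=4 → posterior Gamma(11, 13/3)
obs 3: x=3 → posterior Gamma(14, 16/3)
obs 4: x=1 → posterior Gamma(15, 19/3)
obs 5: x=6 → posterior Gamma(21, 22/3)
obs 6: x=6 → posterior Gamma(27, 25/3)
obs 7: x=2 → posterior Gamma(29, 28/3)
obs 8: x=1 → posterior Gamma(30, 31/3)
obs 9: x=1 → posterior Gamma(31, 34/3)
obs 10: x=4 → posterior Gamma(35, 37/3)

7710105884424969623139759010953858981831553019262380893/118059162071741130342400000000000000000000000000000000000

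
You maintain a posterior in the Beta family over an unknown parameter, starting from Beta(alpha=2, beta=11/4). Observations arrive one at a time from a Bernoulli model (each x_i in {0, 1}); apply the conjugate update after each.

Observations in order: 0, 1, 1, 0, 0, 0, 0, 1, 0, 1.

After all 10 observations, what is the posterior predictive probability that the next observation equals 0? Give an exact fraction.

obs 1: x=0 → posterior Beta(2, 15/4)
obs 2: x=1 → posterior Beta(3, 15/4)
obs 3: x=1 → posterior Beta(4, 15/4)
obs 4: x=0 → posterior Beta(4, 19/4)
obs 5: x=0 → posterior Beta(4, 23/4)
obs 6: x=0 → posterior Beta(4, 27/4)
obs 7: x=0 → posterior Beta(4, 31/4)
obs 8: x=1 → posterior Beta(5, 31/4)
obs 9: x=0 → posterior Beta(5, 35/4)
obs 10: x=1 → posterior Beta(6, 35/4)

35/59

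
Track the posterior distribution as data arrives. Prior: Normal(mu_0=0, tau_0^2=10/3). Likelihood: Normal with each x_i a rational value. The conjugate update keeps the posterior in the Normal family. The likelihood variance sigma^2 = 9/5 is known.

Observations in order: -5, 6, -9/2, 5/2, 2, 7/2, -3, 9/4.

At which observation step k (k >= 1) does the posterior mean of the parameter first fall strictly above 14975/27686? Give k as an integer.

k = 6

obs 1: x=-5 → posterior Normal(-250/77, 90/77)
obs 2: x=6 → posterior Normal(50/127, 90/127)
obs 3: x=-9/2 → posterior Normal(-175/177, 30/59)
obs 4: x=5/2 → posterior Normal(-50/227, 90/227)
obs 5: x=2 → posterior Normal(50/277, 90/277)
obs 6: x=7/2 → posterior Normal(75/109, 30/109)
obs 7: x=-3 → posterior Normal(75/377, 90/377)
obs 8: x=9/4 → posterior Normal(375/854, 90/427)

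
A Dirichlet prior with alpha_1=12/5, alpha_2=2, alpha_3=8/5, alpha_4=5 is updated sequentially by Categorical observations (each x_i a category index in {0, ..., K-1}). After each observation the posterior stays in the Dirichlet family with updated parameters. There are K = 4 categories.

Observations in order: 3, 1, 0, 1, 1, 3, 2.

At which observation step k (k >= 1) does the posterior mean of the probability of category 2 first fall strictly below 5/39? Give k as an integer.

k = 2

obs 1: x=3 → posterior Dirichlet(12/5, 2, 8/5, 6)
obs 2: x=1 → posterior Dirichlet(12/5, 3, 8/5, 6)
obs 3: x=0 → posterior Dirichlet(17/5, 3, 8/5, 6)
obs 4: x=1 → posterior Dirichlet(17/5, 4, 8/5, 6)
obs 5: x=1 → posterior Dirichlet(17/5, 5, 8/5, 6)
obs 6: x=3 → posterior Dirichlet(17/5, 5, 8/5, 7)
obs 7: x=2 → posterior Dirichlet(17/5, 5, 13/5, 7)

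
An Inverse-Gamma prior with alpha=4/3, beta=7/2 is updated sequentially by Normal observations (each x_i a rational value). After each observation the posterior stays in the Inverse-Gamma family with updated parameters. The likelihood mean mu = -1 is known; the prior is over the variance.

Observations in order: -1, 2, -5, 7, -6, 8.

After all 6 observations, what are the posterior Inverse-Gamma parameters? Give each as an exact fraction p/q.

alpha=13/3, beta=101

obs 1: x=-1 → posterior Inverse-Gamma(11/6, 7/2)
obs 2: x=2 → posterior Inverse-Gamma(7/3, 8)
obs 3: x=-5 → posterior Inverse-Gamma(17/6, 16)
obs 4: x=7 → posterior Inverse-Gamma(10/3, 48)
obs 5: x=-6 → posterior Inverse-Gamma(23/6, 121/2)
obs 6: x=8 → posterior Inverse-Gamma(13/3, 101)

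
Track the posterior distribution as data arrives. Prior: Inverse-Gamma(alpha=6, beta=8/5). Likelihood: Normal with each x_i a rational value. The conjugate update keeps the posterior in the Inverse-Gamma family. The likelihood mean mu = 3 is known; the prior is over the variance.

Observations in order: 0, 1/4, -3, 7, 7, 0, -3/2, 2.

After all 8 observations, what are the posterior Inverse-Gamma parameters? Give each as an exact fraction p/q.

alpha=10, beta=9441/160

obs 1: x=0 → posterior Inverse-Gamma(13/2, 61/10)
obs 2: x=1/4 → posterior Inverse-Gamma(7, 1581/160)
obs 3: x=-3 → posterior Inverse-Gamma(15/2, 4461/160)
obs 4: x=7 → posterior Inverse-Gamma(8, 5741/160)
obs 5: x=7 → posterior Inverse-Gamma(17/2, 7021/160)
obs 6: x=0 → posterior Inverse-Gamma(9, 7741/160)
obs 7: x=-3/2 → posterior Inverse-Gamma(19/2, 9361/160)
obs 8: x=2 → posterior Inverse-Gamma(10, 9441/160)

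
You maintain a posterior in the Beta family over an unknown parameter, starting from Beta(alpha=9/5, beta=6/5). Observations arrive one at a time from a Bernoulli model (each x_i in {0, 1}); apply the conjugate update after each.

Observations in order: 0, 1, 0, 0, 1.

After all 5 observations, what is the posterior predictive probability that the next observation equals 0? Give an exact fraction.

21/40

obs 1: x=0 → posterior Beta(9/5, 11/5)
obs 2: x=1 → posterior Beta(14/5, 11/5)
obs 3: x=0 → posterior Beta(14/5, 16/5)
obs 4: x=0 → posterior Beta(14/5, 21/5)
obs 5: x=1 → posterior Beta(19/5, 21/5)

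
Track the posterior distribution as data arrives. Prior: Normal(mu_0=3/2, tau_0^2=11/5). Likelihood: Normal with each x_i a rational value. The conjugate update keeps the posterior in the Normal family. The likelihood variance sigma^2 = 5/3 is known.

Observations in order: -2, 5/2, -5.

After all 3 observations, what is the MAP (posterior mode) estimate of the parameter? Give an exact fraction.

-111/124

obs 1: x=-2 → posterior Normal(-57/116, 55/58)
obs 2: x=5/2 → posterior Normal(54/91, 55/91)
obs 3: x=-5 → posterior Normal(-111/124, 55/124)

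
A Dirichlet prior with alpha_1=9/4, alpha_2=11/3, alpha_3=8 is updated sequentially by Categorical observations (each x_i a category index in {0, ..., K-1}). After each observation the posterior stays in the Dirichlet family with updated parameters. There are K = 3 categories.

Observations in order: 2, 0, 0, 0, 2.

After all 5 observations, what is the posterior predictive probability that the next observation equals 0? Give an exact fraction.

obs 1: x=2 → posterior Dirichlet(9/4, 11/3, 9)
obs 2: x=0 → posterior Dirichlet(13/4, 11/3, 9)
obs 3: x=0 → posterior Dirichlet(17/4, 11/3, 9)
obs 4: x=0 → posterior Dirichlet(21/4, 11/3, 9)
obs 5: x=2 → posterior Dirichlet(21/4, 11/3, 10)

63/227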